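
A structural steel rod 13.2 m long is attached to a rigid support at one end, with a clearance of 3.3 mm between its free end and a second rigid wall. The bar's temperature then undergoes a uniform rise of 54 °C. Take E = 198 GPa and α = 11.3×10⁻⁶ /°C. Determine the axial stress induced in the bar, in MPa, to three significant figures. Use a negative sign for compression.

-71.3 MPa

Free thermal expansion αLΔT = 11.3e-6 · 13200 · 54 = 8.055 mm.
The walls engage after the gap closes; constrained expansion = 8.055 − 3.3 = 4.755 mm.
The walls impose strain ε = −(4.755)/13200 = -3.6020e-04; σ = Eε = 198000 · -3.6020e-04 = -71.32 MPa.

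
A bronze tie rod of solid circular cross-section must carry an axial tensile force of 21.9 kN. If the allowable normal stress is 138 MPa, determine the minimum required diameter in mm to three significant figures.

14.2 mm

Required area A ≥ P/σ_allow = 21900/138 = 158.7 mm².
For a solid circular section, d ≥ √(4A/π) = 14.21 mm.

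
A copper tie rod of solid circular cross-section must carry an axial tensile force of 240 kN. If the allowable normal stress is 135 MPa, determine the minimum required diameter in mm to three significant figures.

Required area A ≥ P/σ_allow = 240000/135 = 1778 mm².
For a solid circular section, d ≥ √(4A/π) = 47.58 mm.

47.6 mm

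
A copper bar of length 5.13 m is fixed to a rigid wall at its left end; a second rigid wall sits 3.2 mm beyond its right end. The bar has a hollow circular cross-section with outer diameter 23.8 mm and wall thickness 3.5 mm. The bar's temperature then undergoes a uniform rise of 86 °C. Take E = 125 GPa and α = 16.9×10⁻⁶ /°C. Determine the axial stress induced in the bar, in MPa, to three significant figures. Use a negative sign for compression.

-104 MPa

Free thermal expansion αLΔT = 16.9e-6 · 5130 · 86 = 7.456 mm.
The walls engage after the gap closes; constrained expansion = 7.456 − 3.2 = 4.256 mm.
The walls impose strain ε = −(4.256)/5130 = -8.2962e-04; σ = Eε = 125000 · -8.2962e-04 = -103.7 MPa.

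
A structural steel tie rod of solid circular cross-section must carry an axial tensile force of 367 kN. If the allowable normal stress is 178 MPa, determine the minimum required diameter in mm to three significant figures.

Required area A ≥ P/σ_allow = 367000/178 = 2062 mm².
For a solid circular section, d ≥ √(4A/π) = 51.24 mm.

51.2 mm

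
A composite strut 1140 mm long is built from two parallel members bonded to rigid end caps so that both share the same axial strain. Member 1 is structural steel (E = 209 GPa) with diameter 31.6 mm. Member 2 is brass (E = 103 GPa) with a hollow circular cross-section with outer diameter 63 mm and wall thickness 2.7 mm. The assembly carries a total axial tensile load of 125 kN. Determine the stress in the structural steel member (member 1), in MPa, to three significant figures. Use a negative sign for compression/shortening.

A_1 = 784.3 mm².
A_2 = 511.5 mm².
Equal strain + equilibrium ⇒ each member carries load in proportion to AE: A₁E₁ = 163900000 N, A₂E₂ = 52680000 N, ΣAE = 216600000 N.
σ₁ = P·E₁/ΣAE = 125000·209000/216600000 = 120.6 MPa.

121 MPa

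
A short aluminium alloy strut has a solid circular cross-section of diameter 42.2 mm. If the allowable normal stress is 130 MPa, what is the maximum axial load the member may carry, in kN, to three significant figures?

182 kN

A = 1399 mm².
P_max = σ_allow · A = 130 · 1399 = 181800 N = 181.8 kN.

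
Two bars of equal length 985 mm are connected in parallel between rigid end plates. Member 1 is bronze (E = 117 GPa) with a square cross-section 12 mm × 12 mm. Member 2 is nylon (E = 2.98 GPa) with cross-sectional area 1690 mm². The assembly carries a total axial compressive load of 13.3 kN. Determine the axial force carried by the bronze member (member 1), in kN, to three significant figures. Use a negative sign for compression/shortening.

A_1 = 144 mm².
Equal strain + equilibrium ⇒ each member carries load in proportion to AE: A₁E₁ = 16850000 N, A₂E₂ = 5036000 N, ΣAE = 21880000 N.
F₁ = P·A₁E₁/ΣAE = -13300·16850000/21880000 = -10240 N.

-10.2 kN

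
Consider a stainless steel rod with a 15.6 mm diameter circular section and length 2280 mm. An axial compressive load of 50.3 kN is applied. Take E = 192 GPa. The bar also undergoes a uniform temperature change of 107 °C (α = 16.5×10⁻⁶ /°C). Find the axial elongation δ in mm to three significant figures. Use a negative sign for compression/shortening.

0.900 mm

A = 191.1 mm².
δ_mech = NL/(AE) = -50300·2280/(191.1·192000) = -3.125 mm.
δ_thermal = αLΔT = 16.5e-6·2280·107 = 4.025 mm.
δ = δ_mech + δ_thermal = 0.9003 mm.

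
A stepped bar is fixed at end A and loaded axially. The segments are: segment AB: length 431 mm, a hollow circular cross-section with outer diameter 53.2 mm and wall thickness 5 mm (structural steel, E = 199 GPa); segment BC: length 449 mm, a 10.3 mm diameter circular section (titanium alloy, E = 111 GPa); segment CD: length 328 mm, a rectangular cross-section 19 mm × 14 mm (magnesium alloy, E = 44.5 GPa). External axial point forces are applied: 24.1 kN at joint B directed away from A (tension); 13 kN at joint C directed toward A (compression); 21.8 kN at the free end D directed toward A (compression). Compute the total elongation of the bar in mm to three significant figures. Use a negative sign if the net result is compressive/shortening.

Internal axial forces (sectioning from the free end, tension +): N_CD = -21.8 kN, N_BC = -34.8 kN, N_AB = -10.7 kN.
A_AB = 757.1 mm².
A_BC = 83.32 mm².
A_CD = 266 mm².
δ_AB = -10700·431/(757.1·199000) = -0.03061 mm
δ_BC = -34800·449/(83.32·111000) = -1.689 mm
δ_CD = -21800·328/(266·44500) = -0.6041 mm
δ = Σδ_i = -2.324 mm.

-2.32 mm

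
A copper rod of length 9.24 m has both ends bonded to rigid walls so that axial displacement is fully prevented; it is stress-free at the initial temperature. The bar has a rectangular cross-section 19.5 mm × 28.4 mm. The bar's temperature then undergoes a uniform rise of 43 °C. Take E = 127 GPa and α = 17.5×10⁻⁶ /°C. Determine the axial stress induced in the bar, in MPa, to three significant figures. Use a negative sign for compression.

Free thermal expansion αLΔT = 17.5e-6 · 9240 · 43 = 6.953 mm.
The walls impose strain ε = −(6.953)/9240 = -7.5250e-04; σ = Eε = 127000 · -7.5250e-04 = -95.57 MPa.

-95.6 MPa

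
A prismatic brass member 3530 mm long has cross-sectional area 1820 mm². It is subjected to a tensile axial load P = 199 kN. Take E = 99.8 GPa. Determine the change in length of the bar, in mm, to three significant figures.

3.87 mm

δ_mech = NL/(AE) = 199000·3530/(1820·99800) = 3.867 mm.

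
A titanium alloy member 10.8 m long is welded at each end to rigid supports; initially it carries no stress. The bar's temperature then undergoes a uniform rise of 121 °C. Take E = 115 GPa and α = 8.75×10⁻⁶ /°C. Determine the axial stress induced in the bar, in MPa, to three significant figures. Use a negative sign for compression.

Free thermal expansion αLΔT = 8.75e-6 · 10800 · 121 = 11.43 mm.
The walls impose strain ε = −(11.43)/10800 = -1.0588e-03; σ = Eε = 115000 · -1.0588e-03 = -121.8 MPa.

-122 MPa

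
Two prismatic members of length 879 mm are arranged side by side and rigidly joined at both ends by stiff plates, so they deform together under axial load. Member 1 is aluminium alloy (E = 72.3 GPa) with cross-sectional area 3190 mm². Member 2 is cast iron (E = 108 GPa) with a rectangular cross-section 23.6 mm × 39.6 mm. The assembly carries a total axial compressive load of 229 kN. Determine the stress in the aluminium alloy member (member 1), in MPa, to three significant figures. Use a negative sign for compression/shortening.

-49.9 MPa

A_2 = 934.6 mm².
Equal strain + equilibrium ⇒ each member carries load in proportion to AE: A₁E₁ = 230600000 N, A₂E₂ = 100900000 N, ΣAE = 331600000 N.
σ₁ = P·E₁/ΣAE = -229000·72300/331600000 = -49.93 MPa.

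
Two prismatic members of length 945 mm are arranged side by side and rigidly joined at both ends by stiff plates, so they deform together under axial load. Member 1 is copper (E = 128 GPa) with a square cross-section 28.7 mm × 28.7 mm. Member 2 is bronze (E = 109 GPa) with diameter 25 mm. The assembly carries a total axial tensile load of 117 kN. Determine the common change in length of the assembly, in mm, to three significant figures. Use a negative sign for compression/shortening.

0.696 mm

A_1 = 823.7 mm².
A_2 = 490.9 mm².
Equal strain + equilibrium ⇒ each member carries load in proportion to AE: A₁E₁ = 105400000 N, A₂E₂ = 53510000 N, ΣAE = 158900000 N.
δ = PL/ΣAE = 117000·945/158900000 = 0.6957 mm.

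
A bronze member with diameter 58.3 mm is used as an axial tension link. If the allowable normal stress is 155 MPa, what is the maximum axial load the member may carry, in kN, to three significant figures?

414 kN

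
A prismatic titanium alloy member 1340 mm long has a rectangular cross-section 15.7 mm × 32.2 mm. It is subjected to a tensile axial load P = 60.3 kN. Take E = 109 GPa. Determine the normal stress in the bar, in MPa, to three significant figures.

A = 505.5 mm².
σ = N/A = 60300/505.5 = 119.3 MPa.

119 MPa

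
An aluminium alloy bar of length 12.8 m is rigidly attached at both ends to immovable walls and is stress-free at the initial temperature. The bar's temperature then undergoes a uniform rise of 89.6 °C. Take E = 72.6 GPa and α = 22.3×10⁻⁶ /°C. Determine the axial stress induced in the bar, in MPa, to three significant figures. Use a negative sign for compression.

Free thermal expansion αLΔT = 22.3e-6 · 12800 · 89.6 = 25.58 mm.
The walls impose strain ε = −(25.58)/12800 = -1.9981e-03; σ = Eε = 72600 · -1.9981e-03 = -145.1 MPa.

-145 MPa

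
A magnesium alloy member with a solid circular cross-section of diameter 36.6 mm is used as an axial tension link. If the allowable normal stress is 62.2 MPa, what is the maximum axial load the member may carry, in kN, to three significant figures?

65.4 kN

A = 1052 mm².
P_max = σ_allow · A = 62.2 · 1052 = 65440 N = 65.44 kN.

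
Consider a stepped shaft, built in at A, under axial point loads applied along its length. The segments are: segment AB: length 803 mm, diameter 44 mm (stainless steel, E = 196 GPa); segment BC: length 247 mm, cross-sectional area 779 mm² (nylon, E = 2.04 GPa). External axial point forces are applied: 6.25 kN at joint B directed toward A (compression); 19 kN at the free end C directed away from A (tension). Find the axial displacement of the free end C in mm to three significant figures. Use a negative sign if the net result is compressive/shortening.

2.99 mm

Internal axial forces (sectioning from the free end, tension +): N_BC = 19 kN, N_AB = 12.75 kN.
A_AB = 1521 mm².
δ_AB = 12750·803/(1521·196000) = 0.03435 mm
δ_BC = 19000·247/(779·2040) = 2.953 mm
δ = Σδ_i = 2.987 mm.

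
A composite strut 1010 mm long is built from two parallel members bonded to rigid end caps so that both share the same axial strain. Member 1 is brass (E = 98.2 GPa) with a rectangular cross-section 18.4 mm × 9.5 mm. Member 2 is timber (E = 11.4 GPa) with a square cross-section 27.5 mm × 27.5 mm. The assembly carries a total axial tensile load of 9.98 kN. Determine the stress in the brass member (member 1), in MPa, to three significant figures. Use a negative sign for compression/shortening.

38.0 MPa

A_1 = 174.8 mm².
A_2 = 756.2 mm².
Equal strain + equilibrium ⇒ each member carries load in proportion to AE: A₁E₁ = 17170000 N, A₂E₂ = 8621000 N, ΣAE = 25790000 N.
σ₁ = P·E₁/ΣAE = 9980·98200/25790000 = 38.01 MPa.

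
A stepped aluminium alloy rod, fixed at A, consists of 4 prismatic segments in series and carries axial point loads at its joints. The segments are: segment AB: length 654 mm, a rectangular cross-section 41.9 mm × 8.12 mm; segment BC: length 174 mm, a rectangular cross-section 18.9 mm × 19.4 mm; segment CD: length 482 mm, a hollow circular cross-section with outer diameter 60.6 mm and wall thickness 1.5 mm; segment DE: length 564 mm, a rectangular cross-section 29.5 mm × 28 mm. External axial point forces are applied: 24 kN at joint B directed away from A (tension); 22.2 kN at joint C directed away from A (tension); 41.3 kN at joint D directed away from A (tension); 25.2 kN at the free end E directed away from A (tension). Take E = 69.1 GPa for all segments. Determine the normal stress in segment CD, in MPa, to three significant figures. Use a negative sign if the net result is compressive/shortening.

239 MPa

Internal axial forces (sectioning from the free end, tension +): N_DE = 25.2 kN, N_CD = 66.5 kN, N_BC = 88.7 kN, N_AB = 112.7 kN.
A_CD = 278.5 mm².
σ_CD = N_CD/A_CD = 66500/278.5 = 238.8 MPa.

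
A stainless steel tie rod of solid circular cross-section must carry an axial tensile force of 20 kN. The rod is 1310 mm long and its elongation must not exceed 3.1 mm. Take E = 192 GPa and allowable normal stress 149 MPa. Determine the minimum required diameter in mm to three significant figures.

13.1 mm

Required area A ≥ P/σ_allow = 20000/149 = 134.2 mm².
For a solid circular section, d ≥ √(4A/π) = 13.07 mm.
Elongation limit: A ≥ PL/(Eδ_allow) = 20000·1310/(192000·3.1) = 44.02 mm² ⇒ d ≥ 7.486 mm.
The stress limit governs.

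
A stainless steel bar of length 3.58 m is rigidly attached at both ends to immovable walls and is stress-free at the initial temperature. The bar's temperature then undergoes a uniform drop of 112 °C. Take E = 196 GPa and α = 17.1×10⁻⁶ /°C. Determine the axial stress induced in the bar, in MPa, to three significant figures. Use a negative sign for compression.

Free thermal expansion αLΔT = 17.1e-6 · 3580 · -112 = -6.856 mm.
The walls impose strain ε = −(-6.856)/3580 = 1.9152e-03; σ = Eε = 196000 · 1.9152e-03 = 375.4 MPa.

375 MPa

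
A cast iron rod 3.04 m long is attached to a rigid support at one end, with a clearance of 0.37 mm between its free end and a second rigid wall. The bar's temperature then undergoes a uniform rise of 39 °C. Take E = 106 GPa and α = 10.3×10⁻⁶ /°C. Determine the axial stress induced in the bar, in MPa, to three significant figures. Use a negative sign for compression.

-29.7 MPa

Free thermal expansion αLΔT = 10.3e-6 · 3040 · 39 = 1.221 mm.
The walls engage after the gap closes; constrained expansion = 1.221 − 0.37 = 0.8512 mm.
The walls impose strain ε = −(0.8512)/3040 = -2.7999e-04; σ = Eε = 106000 · -2.7999e-04 = -29.68 MPa.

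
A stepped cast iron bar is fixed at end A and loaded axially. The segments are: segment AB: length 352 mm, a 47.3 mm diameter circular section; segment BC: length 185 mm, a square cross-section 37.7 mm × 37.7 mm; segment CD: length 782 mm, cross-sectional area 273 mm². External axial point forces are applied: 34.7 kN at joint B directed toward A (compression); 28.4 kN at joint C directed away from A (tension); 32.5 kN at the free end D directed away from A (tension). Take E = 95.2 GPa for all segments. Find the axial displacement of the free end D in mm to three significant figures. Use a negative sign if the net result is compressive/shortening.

Internal axial forces (sectioning from the free end, tension +): N_CD = 32.5 kN, N_BC = 60.9 kN, N_AB = 26.2 kN.
A_AB = 1757 mm².
A_BC = 1421 mm².
δ_AB = 26200·352/(1757·95200) = 0.05513 mm
δ_BC = 60900·185/(1421·95200) = 0.08327 mm
δ_CD = 32500·782/(273·95200) = 0.9779 mm
δ = Σδ_i = 1.116 mm.

1.12 mm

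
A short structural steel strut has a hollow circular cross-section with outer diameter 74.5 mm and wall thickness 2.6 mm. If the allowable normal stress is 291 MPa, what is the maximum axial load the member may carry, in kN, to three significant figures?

171 kN

A = 587.3 mm².
P_max = σ_allow · A = 291 · 587.3 = 170900 N = 170.9 kN.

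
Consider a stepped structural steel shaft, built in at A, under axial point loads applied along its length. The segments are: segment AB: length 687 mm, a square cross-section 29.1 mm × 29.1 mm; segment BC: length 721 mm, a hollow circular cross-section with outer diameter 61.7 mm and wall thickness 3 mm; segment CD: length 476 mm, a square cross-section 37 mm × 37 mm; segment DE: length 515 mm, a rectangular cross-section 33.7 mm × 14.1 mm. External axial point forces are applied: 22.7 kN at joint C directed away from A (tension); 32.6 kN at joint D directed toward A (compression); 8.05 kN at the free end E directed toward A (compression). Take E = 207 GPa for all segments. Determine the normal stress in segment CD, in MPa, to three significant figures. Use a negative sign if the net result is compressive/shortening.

-29.7 MPa

Internal axial forces (sectioning from the free end, tension +): N_DE = -8.05 kN, N_CD = -40.65 kN, N_BC = -17.95 kN, N_AB = -17.95 kN.
A_CD = 1369 mm².
σ_CD = N_CD/A_CD = -40650/1369 = -29.69 MPa.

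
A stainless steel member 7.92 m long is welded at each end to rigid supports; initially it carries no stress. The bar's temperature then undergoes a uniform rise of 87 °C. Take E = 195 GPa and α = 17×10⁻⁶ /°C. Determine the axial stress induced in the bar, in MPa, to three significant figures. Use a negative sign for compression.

-288 MPa

Free thermal expansion αLΔT = 17e-6 · 7920 · 87 = 11.71 mm.
The walls impose strain ε = −(11.71)/7920 = -1.4790e-03; σ = Eε = 195000 · -1.4790e-03 = -288.4 MPa.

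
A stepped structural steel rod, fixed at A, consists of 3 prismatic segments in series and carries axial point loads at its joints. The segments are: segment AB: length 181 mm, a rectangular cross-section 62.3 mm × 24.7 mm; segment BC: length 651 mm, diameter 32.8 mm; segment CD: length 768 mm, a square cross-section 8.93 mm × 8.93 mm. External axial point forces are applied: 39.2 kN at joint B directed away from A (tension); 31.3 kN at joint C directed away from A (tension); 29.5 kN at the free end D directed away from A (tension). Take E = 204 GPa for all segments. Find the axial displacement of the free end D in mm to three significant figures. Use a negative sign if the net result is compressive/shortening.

Internal axial forces (sectioning from the free end, tension +): N_CD = 29.5 kN, N_BC = 60.8 kN, N_AB = 100 kN.
A_AB = 1539 mm².
A_BC = 845 mm².
A_CD = 79.74 mm².
δ_AB = 100000·181/(1539·204000) = 0.05766 mm
δ_BC = 60800·651/(845·204000) = 0.2296 mm
δ_CD = 29500·768/(79.74·204000) = 1.393 mm
δ = Σδ_i = 1.68 mm.

1.68 mm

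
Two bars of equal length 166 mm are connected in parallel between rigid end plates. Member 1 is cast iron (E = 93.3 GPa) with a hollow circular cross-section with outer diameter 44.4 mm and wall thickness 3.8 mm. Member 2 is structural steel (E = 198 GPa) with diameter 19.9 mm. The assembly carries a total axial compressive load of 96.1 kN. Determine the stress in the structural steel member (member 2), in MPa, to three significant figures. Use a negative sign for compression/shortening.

A_1 = 484.7 mm².
A_2 = 311 mm².
Equal strain + equilibrium ⇒ each member carries load in proportion to AE: A₁E₁ = 45220000 N, A₂E₂ = 61580000 N, ΣAE = 106800000 N.
σ₂ = P·E₂/ΣAE = -96100·198000/106800000 = -178.2 MPa.

-178 MPa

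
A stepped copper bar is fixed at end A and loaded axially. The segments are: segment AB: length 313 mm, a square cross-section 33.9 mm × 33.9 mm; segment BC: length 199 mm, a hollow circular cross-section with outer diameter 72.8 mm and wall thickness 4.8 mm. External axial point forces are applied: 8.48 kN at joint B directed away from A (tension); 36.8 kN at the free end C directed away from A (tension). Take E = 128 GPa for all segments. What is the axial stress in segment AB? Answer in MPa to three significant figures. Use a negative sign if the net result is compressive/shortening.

39.4 MPa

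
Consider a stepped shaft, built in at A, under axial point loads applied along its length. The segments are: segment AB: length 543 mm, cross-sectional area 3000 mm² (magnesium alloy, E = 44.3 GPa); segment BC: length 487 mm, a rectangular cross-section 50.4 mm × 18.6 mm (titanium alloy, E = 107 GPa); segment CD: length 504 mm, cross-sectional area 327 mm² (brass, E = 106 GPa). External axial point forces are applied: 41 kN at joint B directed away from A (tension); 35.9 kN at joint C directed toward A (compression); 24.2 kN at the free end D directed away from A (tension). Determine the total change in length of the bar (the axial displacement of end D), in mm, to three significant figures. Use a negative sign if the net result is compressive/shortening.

Internal axial forces (sectioning from the free end, tension +): N_CD = 24.2 kN, N_BC = -11.7 kN, N_AB = 29.3 kN.
A_BC = 937.4 mm².
δ_AB = 29300·543/(3000·44300) = 0.1197 mm
δ_BC = -11700·487/(937.4·107000) = -0.05681 mm
δ_CD = 24200·504/(327·106000) = 0.3519 mm
δ = Σδ_i = 0.4148 mm.

0.415 mm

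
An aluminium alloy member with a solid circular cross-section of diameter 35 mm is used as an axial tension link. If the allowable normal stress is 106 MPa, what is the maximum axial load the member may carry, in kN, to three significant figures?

102 kN

A = 962.1 mm².
P_max = σ_allow · A = 106 · 962.1 = 102000 N = 102 kN.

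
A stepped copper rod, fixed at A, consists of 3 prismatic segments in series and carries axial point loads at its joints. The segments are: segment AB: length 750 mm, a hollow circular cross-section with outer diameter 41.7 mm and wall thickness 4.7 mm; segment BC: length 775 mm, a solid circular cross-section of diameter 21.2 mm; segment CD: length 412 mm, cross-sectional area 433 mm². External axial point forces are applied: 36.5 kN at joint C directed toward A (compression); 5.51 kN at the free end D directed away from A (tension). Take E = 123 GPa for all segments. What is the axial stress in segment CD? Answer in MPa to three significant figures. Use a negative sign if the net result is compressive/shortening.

12.7 MPa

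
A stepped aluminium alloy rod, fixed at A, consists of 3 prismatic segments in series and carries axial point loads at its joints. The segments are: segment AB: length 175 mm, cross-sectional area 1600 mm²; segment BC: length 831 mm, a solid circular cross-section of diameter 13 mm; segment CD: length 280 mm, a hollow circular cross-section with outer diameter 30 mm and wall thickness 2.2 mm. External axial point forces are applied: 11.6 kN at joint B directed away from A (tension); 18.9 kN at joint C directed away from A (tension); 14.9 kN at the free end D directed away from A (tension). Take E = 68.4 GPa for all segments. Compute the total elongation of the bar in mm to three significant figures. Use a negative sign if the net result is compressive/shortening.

Internal axial forces (sectioning from the free end, tension +): N_CD = 14.9 kN, N_BC = 33.8 kN, N_AB = 45.4 kN.
A_BC = 132.7 mm².
A_CD = 192.1 mm².
δ_AB = 45400·175/(1600·68400) = 0.0726 mm
δ_BC = 33800·831/(132.7·68400) = 3.094 mm
δ_CD = 14900·280/(192.1·68400) = 0.3174 mm
δ = Σδ_i = 3.484 mm.

3.48 mm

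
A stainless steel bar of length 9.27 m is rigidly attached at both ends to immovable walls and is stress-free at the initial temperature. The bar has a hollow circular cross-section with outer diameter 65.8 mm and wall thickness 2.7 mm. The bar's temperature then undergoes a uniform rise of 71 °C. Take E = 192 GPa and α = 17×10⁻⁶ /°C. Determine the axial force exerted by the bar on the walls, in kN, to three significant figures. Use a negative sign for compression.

-124 kN

Free thermal expansion αLΔT = 17e-6 · 9270 · 71 = 11.19 mm.
The walls impose strain ε = −(11.19)/9270 = -1.2070e-03; σ = Eε = 192000 · -1.2070e-03 = -231.7 MPa.
Wall reaction R = σ·A = -231.7·535.2 = -124000 N = -124 kN.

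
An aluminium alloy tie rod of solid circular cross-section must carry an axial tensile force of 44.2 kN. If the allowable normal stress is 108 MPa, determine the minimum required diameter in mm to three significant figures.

Required area A ≥ P/σ_allow = 44200/108 = 409.3 mm².
For a solid circular section, d ≥ √(4A/π) = 22.83 mm.

22.8 mm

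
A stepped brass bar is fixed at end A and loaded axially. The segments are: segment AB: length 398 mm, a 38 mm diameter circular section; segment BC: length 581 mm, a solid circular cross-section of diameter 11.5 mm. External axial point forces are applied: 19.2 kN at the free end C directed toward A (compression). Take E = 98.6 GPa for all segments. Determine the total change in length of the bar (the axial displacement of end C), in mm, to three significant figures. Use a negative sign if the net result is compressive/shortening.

-1.16 mm

Internal axial forces (sectioning from the free end, tension +): N_BC = -19.2 kN, N_AB = -19.2 kN.
A_AB = 1134 mm².
A_BC = 103.9 mm².
δ_AB = -19200·398/(1134·98600) = -0.06834 mm
δ_BC = -19200·581/(103.9·98600) = -1.089 mm
δ = Σδ_i = -1.158 mm.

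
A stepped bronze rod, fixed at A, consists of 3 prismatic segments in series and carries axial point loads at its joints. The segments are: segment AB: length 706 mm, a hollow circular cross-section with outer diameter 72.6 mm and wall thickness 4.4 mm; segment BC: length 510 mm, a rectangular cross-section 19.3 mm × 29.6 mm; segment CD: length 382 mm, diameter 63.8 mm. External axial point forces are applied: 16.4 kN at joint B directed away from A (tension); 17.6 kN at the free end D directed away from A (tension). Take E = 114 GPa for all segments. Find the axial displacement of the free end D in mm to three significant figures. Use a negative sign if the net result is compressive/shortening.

0.380 mm

Internal axial forces (sectioning from the free end, tension +): N_CD = 17.6 kN, N_BC = 17.6 kN, N_AB = 34 kN.
A_AB = 942.7 mm².
A_BC = 571.3 mm².
A_CD = 3197 mm².
δ_AB = 34000·706/(942.7·114000) = 0.2234 mm
δ_BC = 17600·510/(571.3·114000) = 0.1378 mm
δ_CD = 17600·382/(3197·114000) = 0.01845 mm
δ = Σδ_i = 0.3796 mm.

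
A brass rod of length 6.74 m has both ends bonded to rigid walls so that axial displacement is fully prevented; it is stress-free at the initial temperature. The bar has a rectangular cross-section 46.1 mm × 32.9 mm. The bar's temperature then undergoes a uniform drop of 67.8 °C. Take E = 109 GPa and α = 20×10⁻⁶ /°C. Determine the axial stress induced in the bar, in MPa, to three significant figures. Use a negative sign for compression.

Free thermal expansion αLΔT = 20e-6 · 6740 · -67.8 = -9.139 mm.
The walls impose strain ε = −(-9.139)/6740 = 1.3560e-03; σ = Eε = 109000 · 1.3560e-03 = 147.8 MPa.

148 MPa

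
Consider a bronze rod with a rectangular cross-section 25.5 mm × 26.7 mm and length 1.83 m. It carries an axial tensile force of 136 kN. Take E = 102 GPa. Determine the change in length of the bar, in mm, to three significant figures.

3.58 mm

A = 680.9 mm².
δ_mech = NL/(AE) = 136000·1830/(680.9·102000) = 3.584 mm.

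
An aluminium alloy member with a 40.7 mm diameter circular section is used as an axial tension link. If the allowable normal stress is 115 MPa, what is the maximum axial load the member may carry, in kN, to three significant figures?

A = 1301 mm².
P_max = σ_allow · A = 115 · 1301 = 149600 N = 149.6 kN.

150 kN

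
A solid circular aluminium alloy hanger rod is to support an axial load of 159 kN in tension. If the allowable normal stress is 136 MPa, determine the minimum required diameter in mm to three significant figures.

Required area A ≥ P/σ_allow = 159000/136 = 1169 mm².
For a solid circular section, d ≥ √(4A/π) = 38.58 mm.

38.6 mm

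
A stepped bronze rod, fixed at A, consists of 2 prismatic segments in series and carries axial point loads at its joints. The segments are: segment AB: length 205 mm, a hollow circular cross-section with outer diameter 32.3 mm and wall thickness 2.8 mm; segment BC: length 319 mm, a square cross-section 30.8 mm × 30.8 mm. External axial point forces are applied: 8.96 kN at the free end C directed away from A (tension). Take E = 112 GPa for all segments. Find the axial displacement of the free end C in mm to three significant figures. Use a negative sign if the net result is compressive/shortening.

0.0901 mm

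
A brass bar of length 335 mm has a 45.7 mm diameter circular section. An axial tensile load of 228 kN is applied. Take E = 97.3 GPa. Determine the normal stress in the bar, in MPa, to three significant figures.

139 MPa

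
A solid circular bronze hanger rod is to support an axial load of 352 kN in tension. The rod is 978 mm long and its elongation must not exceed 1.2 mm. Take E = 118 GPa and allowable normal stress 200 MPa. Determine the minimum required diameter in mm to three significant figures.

Required area A ≥ P/σ_allow = 352000/200 = 1760 mm².
For a solid circular section, d ≥ √(4A/π) = 47.34 mm.
Elongation limit: A ≥ PL/(Eδ_allow) = 352000·978/(118000·1.2) = 2431 mm² ⇒ d ≥ 55.64 mm.
The elongation limit governs.

55.6 mm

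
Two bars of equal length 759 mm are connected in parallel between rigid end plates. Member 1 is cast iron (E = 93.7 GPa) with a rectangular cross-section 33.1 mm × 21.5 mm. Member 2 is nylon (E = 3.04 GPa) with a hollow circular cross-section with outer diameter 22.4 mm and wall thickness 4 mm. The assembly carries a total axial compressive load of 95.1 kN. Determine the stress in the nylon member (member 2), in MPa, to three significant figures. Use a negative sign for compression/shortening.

-4.29 MPa

A_1 = 711.6 mm².
A_2 = 231.2 mm².
Equal strain + equilibrium ⇒ each member carries load in proportion to AE: A₁E₁ = 66680000 N, A₂E₂ = 702900 N, ΣAE = 67380000 N.
σ₂ = P·E₂/ΣAE = -95100·3040/67380000 = -4.29 MPa.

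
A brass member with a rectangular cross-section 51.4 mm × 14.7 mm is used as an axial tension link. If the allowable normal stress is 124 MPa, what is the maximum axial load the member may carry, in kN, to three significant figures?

A = 755.6 mm².
P_max = σ_allow · A = 124 · 755.6 = 93690 N = 93.69 kN.

93.7 kN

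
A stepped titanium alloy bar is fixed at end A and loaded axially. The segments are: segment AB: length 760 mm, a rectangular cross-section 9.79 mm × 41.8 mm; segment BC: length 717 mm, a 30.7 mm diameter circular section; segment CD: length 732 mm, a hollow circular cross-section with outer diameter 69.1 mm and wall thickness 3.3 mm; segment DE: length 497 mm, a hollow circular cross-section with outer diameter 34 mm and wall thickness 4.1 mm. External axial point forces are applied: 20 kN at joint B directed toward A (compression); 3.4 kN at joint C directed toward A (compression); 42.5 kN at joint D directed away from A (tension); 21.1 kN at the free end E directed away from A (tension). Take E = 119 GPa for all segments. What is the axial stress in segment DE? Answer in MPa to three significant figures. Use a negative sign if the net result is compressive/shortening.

Internal axial forces (sectioning from the free end, tension +): N_DE = 21.1 kN, N_CD = 63.6 kN, N_BC = 60.2 kN, N_AB = 40.2 kN.
A_DE = 385.1 mm².
σ_DE = N_DE/A_DE = 21100/385.1 = 54.79 MPa.

54.8 MPa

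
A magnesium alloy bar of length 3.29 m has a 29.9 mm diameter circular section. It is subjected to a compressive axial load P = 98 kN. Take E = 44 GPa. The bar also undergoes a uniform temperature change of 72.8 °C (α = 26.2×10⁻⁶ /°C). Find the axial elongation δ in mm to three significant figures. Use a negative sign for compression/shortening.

-4.16 mm

A = 702.2 mm².
δ_mech = NL/(AE) = -98000·3290/(702.2·44000) = -10.44 mm.
δ_thermal = αLΔT = 26.2e-6·3290·72.8 = 6.275 mm.
δ = δ_mech + δ_thermal = -4.161 mm.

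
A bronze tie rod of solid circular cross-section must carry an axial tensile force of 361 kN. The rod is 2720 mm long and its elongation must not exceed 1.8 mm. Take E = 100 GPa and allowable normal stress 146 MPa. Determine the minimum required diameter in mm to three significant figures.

Required area A ≥ P/σ_allow = 361000/146 = 2473 mm².
For a solid circular section, d ≥ √(4A/π) = 56.11 mm.
Elongation limit: A ≥ PL/(Eδ_allow) = 361000·2720/(100000·1.8) = 5455 mm² ⇒ d ≥ 83.34 mm.
The elongation limit governs.

83.3 mm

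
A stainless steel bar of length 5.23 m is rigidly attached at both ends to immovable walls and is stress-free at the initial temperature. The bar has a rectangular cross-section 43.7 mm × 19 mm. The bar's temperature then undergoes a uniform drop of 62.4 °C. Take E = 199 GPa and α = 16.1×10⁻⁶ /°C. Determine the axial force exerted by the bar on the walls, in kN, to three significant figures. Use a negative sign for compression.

Free thermal expansion αLΔT = 16.1e-6 · 5230 · -62.4 = -5.254 mm.
The walls impose strain ε = −(-5.254)/5230 = 1.0046e-03; σ = Eε = 199000 · 1.0046e-03 = 199.9 MPa.
Wall reaction R = σ·A = 199.9·830.3 = 166000 N = 166 kN.

166 kN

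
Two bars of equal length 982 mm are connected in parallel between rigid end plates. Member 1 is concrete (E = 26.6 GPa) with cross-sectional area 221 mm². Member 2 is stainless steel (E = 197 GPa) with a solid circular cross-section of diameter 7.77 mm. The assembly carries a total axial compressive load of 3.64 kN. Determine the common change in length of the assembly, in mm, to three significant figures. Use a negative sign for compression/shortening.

-0.235 mm

A_2 = 47.42 mm².
Equal strain + equilibrium ⇒ each member carries load in proportion to AE: A₁E₁ = 5879000 N, A₂E₂ = 9341000 N, ΣAE = 15220000 N.
δ = PL/ΣAE = -3640·982/15220000 = -0.2349 mm.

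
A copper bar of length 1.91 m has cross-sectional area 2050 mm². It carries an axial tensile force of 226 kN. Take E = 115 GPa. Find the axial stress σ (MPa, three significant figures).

110 MPa

σ = N/A = 226000/2050 = 110.2 MPa.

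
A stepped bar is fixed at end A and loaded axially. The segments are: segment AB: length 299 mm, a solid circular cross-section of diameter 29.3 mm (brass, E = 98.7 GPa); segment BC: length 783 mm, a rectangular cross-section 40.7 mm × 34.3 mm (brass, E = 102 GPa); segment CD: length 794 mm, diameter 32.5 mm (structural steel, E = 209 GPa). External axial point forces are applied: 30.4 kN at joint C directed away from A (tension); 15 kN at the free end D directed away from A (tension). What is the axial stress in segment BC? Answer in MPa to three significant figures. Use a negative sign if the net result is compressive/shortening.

Internal axial forces (sectioning from the free end, tension +): N_CD = 15 kN, N_BC = 45.4 kN, N_AB = 45.4 kN.
A_BC = 1396 mm².
σ_BC = N_BC/A_BC = 45400/1396 = 32.52 MPa.

32.5 MPa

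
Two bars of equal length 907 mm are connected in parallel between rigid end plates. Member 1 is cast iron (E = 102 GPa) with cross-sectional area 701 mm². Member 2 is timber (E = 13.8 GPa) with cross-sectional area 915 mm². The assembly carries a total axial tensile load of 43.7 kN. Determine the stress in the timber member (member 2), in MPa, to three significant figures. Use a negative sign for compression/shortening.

Equal strain + equilibrium ⇒ each member carries load in proportion to AE: A₁E₁ = 71500000 N, A₂E₂ = 12630000 N, ΣAE = 84130000 N.
σ₂ = P·E₂/ΣAE = 43700·13800/84130000 = 7.168 MPa.

7.17 MPa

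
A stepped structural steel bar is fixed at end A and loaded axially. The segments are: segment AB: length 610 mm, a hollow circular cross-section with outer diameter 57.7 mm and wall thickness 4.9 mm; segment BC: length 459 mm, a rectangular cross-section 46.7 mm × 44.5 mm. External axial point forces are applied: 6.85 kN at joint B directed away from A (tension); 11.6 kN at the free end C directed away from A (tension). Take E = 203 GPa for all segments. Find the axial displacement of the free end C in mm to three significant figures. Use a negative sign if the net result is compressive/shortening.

Internal axial forces (sectioning from the free end, tension +): N_BC = 11.6 kN, N_AB = 18.45 kN.
A_AB = 812.8 mm².
A_BC = 2078 mm².
δ_AB = 18450·610/(812.8·203000) = 0.06821 mm
δ_BC = 11600·459/(2078·203000) = 0.01262 mm
δ = Σδ_i = 0.08083 mm.

0.0808 mm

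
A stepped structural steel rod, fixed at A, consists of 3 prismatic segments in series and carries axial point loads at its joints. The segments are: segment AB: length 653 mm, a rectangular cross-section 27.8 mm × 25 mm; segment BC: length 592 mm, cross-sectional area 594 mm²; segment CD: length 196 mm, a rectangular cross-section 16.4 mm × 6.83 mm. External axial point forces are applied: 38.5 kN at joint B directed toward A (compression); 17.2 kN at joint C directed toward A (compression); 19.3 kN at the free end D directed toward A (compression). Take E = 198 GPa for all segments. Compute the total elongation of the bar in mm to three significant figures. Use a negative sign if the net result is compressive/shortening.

-0.710 mm

Internal axial forces (sectioning from the free end, tension +): N_CD = -19.3 kN, N_BC = -36.5 kN, N_AB = -75 kN.
A_AB = 695 mm².
A_CD = 112 mm².
δ_AB = -75000·653/(695·198000) = -0.3559 mm
δ_BC = -36500·592/(594·198000) = -0.1837 mm
δ_CD = -19300·196/(112·198000) = -0.1706 mm
δ = Σδ_i = -0.7102 mm.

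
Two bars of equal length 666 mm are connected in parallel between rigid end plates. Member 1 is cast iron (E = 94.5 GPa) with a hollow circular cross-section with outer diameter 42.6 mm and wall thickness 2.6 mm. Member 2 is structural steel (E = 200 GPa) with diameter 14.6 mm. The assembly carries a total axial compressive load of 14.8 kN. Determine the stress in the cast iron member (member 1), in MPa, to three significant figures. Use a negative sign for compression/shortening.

A_1 = 326.7 mm².
A_2 = 167.4 mm².
Equal strain + equilibrium ⇒ each member carries load in proportion to AE: A₁E₁ = 30880000 N, A₂E₂ = 33480000 N, ΣAE = 64360000 N.
σ₁ = P·E₁/ΣAE = -14800·94500/64360000 = -21.73 MPa.

-21.7 MPa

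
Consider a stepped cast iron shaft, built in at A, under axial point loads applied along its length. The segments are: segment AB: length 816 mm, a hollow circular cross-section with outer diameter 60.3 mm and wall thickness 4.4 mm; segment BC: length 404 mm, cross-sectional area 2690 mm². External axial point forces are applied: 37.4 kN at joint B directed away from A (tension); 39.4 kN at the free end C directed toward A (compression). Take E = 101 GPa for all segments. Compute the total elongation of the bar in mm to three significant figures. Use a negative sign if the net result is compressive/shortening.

Internal axial forces (sectioning from the free end, tension +): N_BC = -39.4 kN, N_AB = -2 kN.
A_AB = 772.7 mm².
δ_AB = -2000·816/(772.7·101000) = -0.02091 mm
δ_BC = -39400·404/(2690·101000) = -0.05859 mm
δ = Σδ_i = -0.0795 mm.

-0.0795 mm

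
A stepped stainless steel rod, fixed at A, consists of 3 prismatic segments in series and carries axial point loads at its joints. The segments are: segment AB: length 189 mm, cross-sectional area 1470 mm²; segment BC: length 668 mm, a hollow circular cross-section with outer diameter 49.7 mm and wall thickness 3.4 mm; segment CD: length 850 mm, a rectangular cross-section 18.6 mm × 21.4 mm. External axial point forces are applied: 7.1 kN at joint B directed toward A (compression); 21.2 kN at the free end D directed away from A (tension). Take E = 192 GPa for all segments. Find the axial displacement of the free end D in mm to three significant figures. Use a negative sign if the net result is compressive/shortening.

0.394 mm

Internal axial forces (sectioning from the free end, tension +): N_CD = 21.2 kN, N_BC = 21.2 kN, N_AB = 14.1 kN.
A_BC = 494.5 mm².
A_CD = 398 mm².
δ_AB = 14100·189/(1470·192000) = 0.009442 mm
δ_BC = 21200·668/(494.5·192000) = 0.1491 mm
δ_CD = 21200·850/(398·192000) = 0.2358 mm
δ = Σδ_i = 0.3944 mm.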